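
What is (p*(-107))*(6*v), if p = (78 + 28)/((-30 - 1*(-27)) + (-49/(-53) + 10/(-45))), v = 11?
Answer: 89267211/274 ≈ 3.2579e+5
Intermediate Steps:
p = -25281/548 (p = 106/((-30 + 27) + (-49*(-1/53) + 10*(-1/45))) = 106/(-3 + (49/53 - 2/9)) = 106/(-3 + 335/477) = 106/(-1096/477) = 106*(-477/1096) = -25281/548 ≈ -46.133)
(p*(-107))*(6*v) = (-25281/548*(-107))*(6*11) = (2705067/548)*66 = 89267211/274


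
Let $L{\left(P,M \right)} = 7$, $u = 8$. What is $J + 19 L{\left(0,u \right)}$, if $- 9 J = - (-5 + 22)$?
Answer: $\frac{1214}{9} \approx 134.89$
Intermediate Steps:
$J = \frac{17}{9}$ ($J = - \frac{\left(-1\right) \left(-5 + 22\right)}{9} = - \frac{\left(-1\right) 17}{9} = \left(- \frac{1}{9}\right) \left(-17\right) = \frac{17}{9} \approx 1.8889$)
$J + 19 L{\left(0,u \right)} = \frac{17}{9} + 19 \cdot 7 = \frac{17}{9} + 133 = \frac{1214}{9}$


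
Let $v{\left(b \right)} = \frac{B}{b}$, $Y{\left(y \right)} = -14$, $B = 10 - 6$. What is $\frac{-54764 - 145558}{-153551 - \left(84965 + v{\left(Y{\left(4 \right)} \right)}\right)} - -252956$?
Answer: $\frac{211169634707}{834805} \approx 2.5296 \cdot 10^{5}$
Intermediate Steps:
$B = 4$ ($B = 10 - 6 = 4$)
$v{\left(b \right)} = \frac{4}{b}$
$\frac{-54764 - 145558}{-153551 - \left(84965 + v{\left(Y{\left(4 \right)} \right)}\right)} - -252956 = \frac{-54764 - 145558}{-153551 - \left(84965 + \frac{4}{-14}\right)} - -252956 = \frac{-54764 - 145558}{-153551 - \left(84965 + 4 \left(- \frac{1}{14}\right)\right)} + 252956 = - \frac{200322}{-153551 - \frac{594753}{7}} + 252956 = - \frac{200322}{- \frac{1669610}{7}} + 252956 = \left(-200322\right) \left(- \frac{7}{1669610}\right) + 252956 = \frac{701127}{834805} + 252956 = \frac{211169634707}{834805}$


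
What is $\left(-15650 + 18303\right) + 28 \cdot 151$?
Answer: $6881$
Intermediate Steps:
$\left(-15650 + 18303\right) + 28 \cdot 151 = 2653 + 4228 = 6881$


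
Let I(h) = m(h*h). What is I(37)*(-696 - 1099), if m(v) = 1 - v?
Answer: 2455560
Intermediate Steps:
I(h) = 1 - h² (I(h) = 1 - h*h = 1 - h²)
I(37)*(-696 - 1099) = (1 - 1*37²)*(-696 - 1099) = (1 - 1*1369)*(-1795) = (1 - 1369)*(-1795) = -1368*(-1795) = 2455560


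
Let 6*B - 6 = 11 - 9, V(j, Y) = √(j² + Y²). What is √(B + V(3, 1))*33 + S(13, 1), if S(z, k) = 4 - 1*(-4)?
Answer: 8 + 11*√(12 + 9*√10) ≈ 77.969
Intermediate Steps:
V(j, Y) = √(Y² + j²)
B = 4/3 (B = 1 + (11 - 9)/6 = 1 + (⅙)*2 = 1 + ⅓ = 4/3 ≈ 1.3333)
S(z, k) = 8 (S(z, k) = 4 + 4 = 8)
√(B + V(3, 1))*33 + S(13, 1) = √(4/3 + √(1² + 3²))*33 + 8 = √(4/3 + √(1 + 9))*33 + 8 = √(4/3 + √10)*33 + 8 = 33*√(4/3 + √10) + 8 = 8 + 33*√(4/3 + √10)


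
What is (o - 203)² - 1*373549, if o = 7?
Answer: -335133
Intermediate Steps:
(o - 203)² - 1*373549 = (7 - 203)² - 1*373549 = (-196)² - 373549 = 38416 - 373549 = -335133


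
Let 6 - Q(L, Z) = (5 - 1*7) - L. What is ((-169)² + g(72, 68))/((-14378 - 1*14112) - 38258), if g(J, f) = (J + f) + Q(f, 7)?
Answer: -28777/66748 ≈ -0.43113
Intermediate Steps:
Q(L, Z) = 8 + L (Q(L, Z) = 6 - ((5 - 1*7) - L) = 6 - ((5 - 7) - L) = 6 - (-2 - L) = 6 + (2 + L) = 8 + L)
g(J, f) = 8 + J + 2*f (g(J, f) = (J + f) + (8 + f) = 8 + J + 2*f)
((-169)² + g(72, 68))/((-14378 - 1*14112) - 38258) = ((-169)² + (8 + 72 + 2*68))/((-14378 - 1*14112) - 38258) = (28561 + (8 + 72 + 136))/((-14378 - 14112) - 38258) = (28561 + 216)/(-28490 - 38258) = 28777/(-66748) = 28777*(-1/66748) = -28777/66748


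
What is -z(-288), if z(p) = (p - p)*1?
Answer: 0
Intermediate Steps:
z(p) = 0 (z(p) = 0*1 = 0)
-z(-288) = -1*0 = 0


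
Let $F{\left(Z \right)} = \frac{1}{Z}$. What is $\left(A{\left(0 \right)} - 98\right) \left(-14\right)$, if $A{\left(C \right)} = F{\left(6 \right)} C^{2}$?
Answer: $1372$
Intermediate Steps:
$A{\left(C \right)} = \frac{C^{2}}{6}$
$\left(A{\left(0 \right)} - 98\right) \left(-14\right) = \left(\frac{0^{2}}{6} - 98\right) \left(-14\right) = \left(\frac{1}{6} \cdot 0 - 98\right) \left(-14\right) = \left(0 - 98\right) \left(-14\right) = \left(-98\right) \left(-14\right) = 1372$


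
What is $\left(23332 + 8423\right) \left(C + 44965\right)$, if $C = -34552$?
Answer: $330664815$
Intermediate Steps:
$\left(23332 + 8423\right) \left(C + 44965\right) = \left(23332 + 8423\right) \left(-34552 + 44965\right) = 31755 \cdot 10413 = 330664815$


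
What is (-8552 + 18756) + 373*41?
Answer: 25497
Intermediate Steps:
(-8552 + 18756) + 373*41 = 10204 + 15293 = 25497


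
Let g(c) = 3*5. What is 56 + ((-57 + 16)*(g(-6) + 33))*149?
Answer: -293176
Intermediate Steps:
g(c) = 15
56 + ((-57 + 16)*(g(-6) + 33))*149 = 56 + ((-57 + 16)*(15 + 33))*149 = 56 - 41*48*149 = 56 - 1968*149 = 56 - 293232 = -293176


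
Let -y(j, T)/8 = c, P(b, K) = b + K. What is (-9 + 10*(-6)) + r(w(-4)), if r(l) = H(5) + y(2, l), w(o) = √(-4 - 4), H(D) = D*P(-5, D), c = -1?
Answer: -61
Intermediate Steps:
P(b, K) = K + b
y(j, T) = 8 (y(j, T) = -8*(-1) = 8)
H(D) = D*(-5 + D) (H(D) = D*(D - 5) = D*(-5 + D))
w(o) = 2*I*√2 (w(o) = √(-8) = 2*I*√2)
r(l) = 8 (r(l) = 5*(-5 + 5) + 8 = 5*0 + 8 = 0 + 8 = 8)
(-9 + 10*(-6)) + r(w(-4)) = (-9 + 10*(-6)) + 8 = (-9 - 60) + 8 = -69 + 8 = -61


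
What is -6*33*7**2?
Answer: -9702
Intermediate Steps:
-6*33*7**2 = -198*49 = -9702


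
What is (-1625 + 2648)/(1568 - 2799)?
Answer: -1023/1231 ≈ -0.83103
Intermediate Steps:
(-1625 + 2648)/(1568 - 2799) = 1023/(-1231) = 1023*(-1/1231) = -1023/1231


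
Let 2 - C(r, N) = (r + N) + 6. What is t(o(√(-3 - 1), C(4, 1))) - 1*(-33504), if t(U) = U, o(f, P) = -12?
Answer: 33492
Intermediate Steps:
C(r, N) = -4 - N - r (C(r, N) = 2 - ((r + N) + 6) = 2 - ((N + r) + 6) = 2 - (6 + N + r) = 2 + (-6 - N - r) = -4 - N - r)
t(o(√(-3 - 1), C(4, 1))) - 1*(-33504) = -12 - 1*(-33504) = -12 + 33504 = 33492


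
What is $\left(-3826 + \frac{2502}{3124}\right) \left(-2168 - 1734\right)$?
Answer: $\frac{11657148911}{781} \approx 1.4926 \cdot 10^{7}$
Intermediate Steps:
$\left(-3826 + \frac{2502}{3124}\right) \left(-2168 - 1734\right) = \left(-3826 + 2502 \cdot \frac{1}{3124}\right) \left(-3902\right) = \left(-3826 + \frac{1251}{1562}\right) \left(-3902\right) = \left(- \frac{5974961}{1562}\right) \left(-3902\right) = \frac{11657148911}{781}$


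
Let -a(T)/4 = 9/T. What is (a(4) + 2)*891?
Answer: -6237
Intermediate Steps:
a(T) = -36/T
(a(4) + 2)*891 = (-36/4 + 2)*891 = (-36*1/4 + 2)*891 = (-9 + 2)*891 = -7*891 = -6237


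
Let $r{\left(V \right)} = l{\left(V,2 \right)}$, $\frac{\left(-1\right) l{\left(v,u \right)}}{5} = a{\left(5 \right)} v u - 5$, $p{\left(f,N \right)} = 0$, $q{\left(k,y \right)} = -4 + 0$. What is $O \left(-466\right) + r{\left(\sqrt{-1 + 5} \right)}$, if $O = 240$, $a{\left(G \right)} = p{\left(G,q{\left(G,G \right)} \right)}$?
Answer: $-111815$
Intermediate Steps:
$q{\left(k,y \right)} = -4$
$a{\left(G \right)} = 0$
$l{\left(v,u \right)} = 25$ ($l{\left(v,u \right)} = - 5 \left(0 v u - 5\right) = - 5 \left(0 u - 5\right) = - 5 \left(0 - 5\right) = \left(-5\right) \left(-5\right) = 25$)
$r{\left(V \right)} = 25$
$O \left(-466\right) + r{\left(\sqrt{-1 + 5} \right)} = 240 \left(-466\right) + 25 = -111840 + 25 = -111815$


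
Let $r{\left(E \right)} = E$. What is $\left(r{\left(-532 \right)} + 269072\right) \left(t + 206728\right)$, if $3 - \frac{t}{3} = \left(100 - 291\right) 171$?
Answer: $81829508800$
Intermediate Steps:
$t = 97992$ ($t = 9 - 3 \left(100 - 291\right) 171 = 9 - 3 \left(\left(-191\right) 171\right) = 9 - -97983 = 9 + 97983 = 97992$)
$\left(r{\left(-532 \right)} + 269072\right) \left(t + 206728\right) = \left(-532 + 269072\right) \left(97992 + 206728\right) = 268540 \cdot 304720 = 81829508800$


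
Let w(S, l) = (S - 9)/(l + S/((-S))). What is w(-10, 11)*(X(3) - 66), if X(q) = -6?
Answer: 684/5 ≈ 136.80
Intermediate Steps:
w(S, l) = (-9 + S)/(-1 + l) (w(S, l) = (-9 + S)/(l + S*(-1/S)) = (-9 + S)/(l - 1) = (-9 + S)/(-1 + l))
w(-10, 11)*(X(3) - 66) = ((-9 - 10)/(-1 + 11))*(-6 - 66) = (-19/10)*(-72) = ((1/10)*(-19))*(-72) = -19/10*(-72) = 684/5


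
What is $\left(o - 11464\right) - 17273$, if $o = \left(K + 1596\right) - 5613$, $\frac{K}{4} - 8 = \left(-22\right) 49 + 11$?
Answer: $-36990$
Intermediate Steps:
$K = -4236$ ($K = 32 + 4 \left(\left(-22\right) 49 + 11\right) = 32 + 4 \left(-1078 + 11\right) = 32 + 4 \left(-1067\right) = 32 - 4268 = -4236$)
$o = -8253$ ($o = \left(-4236 + 1596\right) - 5613 = -2640 - 5613 = -8253$)
$\left(o - 11464\right) - 17273 = \left(-8253 - 11464\right) - 17273 = -19717 - 17273 = -36990$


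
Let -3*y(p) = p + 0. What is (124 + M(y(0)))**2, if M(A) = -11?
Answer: 12769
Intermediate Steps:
y(p) = -p/3 (y(p) = -(p + 0)/3 = -p/3)
(124 + M(y(0)))**2 = (124 - 11)**2 = 113**2 = 12769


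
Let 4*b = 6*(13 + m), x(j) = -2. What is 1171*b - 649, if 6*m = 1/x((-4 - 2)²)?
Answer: 176313/8 ≈ 22039.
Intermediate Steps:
m = -1/12 (m = (⅙)/(-2) = (⅙)*(-½) = -1/12 ≈ -0.083333)
b = 155/8 (b = (6*(13 - 1/12))/4 = (6*(155/12))/4 = (¼)*(155/2) = 155/8 ≈ 19.375)
1171*b - 649 = 1171*(155/8) - 649 = 181505/8 - 649 = 176313/8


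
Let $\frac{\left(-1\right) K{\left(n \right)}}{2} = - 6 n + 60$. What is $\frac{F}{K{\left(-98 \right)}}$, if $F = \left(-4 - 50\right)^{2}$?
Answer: $- \frac{9}{4} \approx -2.25$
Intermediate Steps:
$K{\left(n \right)} = -120 + 12 n$ ($K{\left(n \right)} = - 2 \left(- 6 n + 60\right) = - 2 \left(60 - 6 n\right) = -120 + 12 n$)
$F = 2916$ ($F = \left(-54\right)^{2} = 2916$)
$\frac{F}{K{\left(-98 \right)}} = \frac{2916}{-120 + 12 \left(-98\right)} = \frac{2916}{-120 - 1176} = \frac{2916}{-1296} = 2916 \left(- \frac{1}{1296}\right) = - \frac{9}{4}$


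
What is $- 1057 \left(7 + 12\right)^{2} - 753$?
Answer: $-382330$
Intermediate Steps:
$- 1057 \left(7 + 12\right)^{2} - 753 = - 1057 \cdot 19^{2} - 753 = \left(-1057\right) 361 - 753 = -381577 - 753 = -382330$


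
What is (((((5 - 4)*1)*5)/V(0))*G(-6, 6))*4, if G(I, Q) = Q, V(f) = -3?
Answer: -40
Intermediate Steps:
(((((5 - 4)*1)*5)/V(0))*G(-6, 6))*4 = (((((5 - 4)*1)*5)/(-3))*6)*4 = ((((1*1)*5)*(-⅓))*6)*4 = (((1*5)*(-⅓))*6)*4 = ((5*(-⅓))*6)*4 = -5/3*6*4 = -10*4 = -40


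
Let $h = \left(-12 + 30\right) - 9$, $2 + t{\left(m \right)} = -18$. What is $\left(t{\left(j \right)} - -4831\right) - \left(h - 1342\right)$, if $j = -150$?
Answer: $6144$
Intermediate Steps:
$t{\left(m \right)} = -20$ ($t{\left(m \right)} = -2 - 18 = -20$)
$h = 9$ ($h = 18 - 9 = 9$)
$\left(t{\left(j \right)} - -4831\right) - \left(h - 1342\right) = \left(-20 - -4831\right) - \left(9 - 1342\right) = \left(-20 + 4831\right) - \left(9 - 1342\right) = 4811 - -1333 = 4811 + 1333 = 6144$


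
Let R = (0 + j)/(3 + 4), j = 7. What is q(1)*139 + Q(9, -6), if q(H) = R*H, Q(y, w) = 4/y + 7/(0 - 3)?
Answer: 1234/9 ≈ 137.11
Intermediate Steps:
R = 1 (R = (0 + 7)/(3 + 4) = 7/7 = 7*(⅐) = 1)
Q(y, w) = -7/3 + 4/y (Q(y, w) = 4/y + 7/(-3) = 4/y + 7*(-⅓) = 4/y - 7/3 = -7/3 + 4/y)
q(H) = H (q(H) = 1*H = H)
q(1)*139 + Q(9, -6) = 1*139 + (-7/3 + 4/9) = 139 + (-7/3 + 4*(⅑)) = 139 + (-7/3 + 4/9) = 139 - 17/9 = 1234/9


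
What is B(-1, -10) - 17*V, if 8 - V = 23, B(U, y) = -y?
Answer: 265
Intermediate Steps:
V = -15 (V = 8 - 1*23 = 8 - 23 = -15)
B(-1, -10) - 17*V = -1*(-10) - 17*(-15) = 10 + 255 = 265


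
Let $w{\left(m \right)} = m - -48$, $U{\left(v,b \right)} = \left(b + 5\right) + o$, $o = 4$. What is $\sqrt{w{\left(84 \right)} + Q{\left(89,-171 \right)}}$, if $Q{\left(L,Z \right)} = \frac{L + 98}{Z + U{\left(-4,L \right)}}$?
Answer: $\frac{\sqrt{689777}}{73} \approx 11.377$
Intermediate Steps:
$U{\left(v,b \right)} = 9 + b$ ($U{\left(v,b \right)} = \left(b + 5\right) + 4 = \left(5 + b\right) + 4 = 9 + b$)
$w{\left(m \right)} = 48 + m$ ($w{\left(m \right)} = m + 48 = 48 + m$)
$Q{\left(L,Z \right)} = \frac{98 + L}{9 + L + Z}$ ($Q{\left(L,Z \right)} = \frac{L + 98}{Z + \left(9 + L\right)} = \frac{98 + L}{9 + L + Z}$)
$\sqrt{w{\left(84 \right)} + Q{\left(89,-171 \right)}} = \sqrt{\left(48 + 84\right) + \frac{98 + 89}{9 + 89 - 171}} = \sqrt{132 + \frac{1}{-73} \cdot 187} = \sqrt{132 - \frac{187}{73}} = \sqrt{\frac{9449}{73}} = \frac{\sqrt{689777}}{73}$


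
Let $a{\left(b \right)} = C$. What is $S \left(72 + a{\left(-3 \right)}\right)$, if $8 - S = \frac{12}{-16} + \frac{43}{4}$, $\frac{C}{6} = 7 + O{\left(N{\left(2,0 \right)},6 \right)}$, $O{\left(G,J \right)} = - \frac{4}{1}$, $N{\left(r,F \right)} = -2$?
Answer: $-180$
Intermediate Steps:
$O{\left(G,J \right)} = -4$ ($O{\left(G,J \right)} = \left(-4\right) 1 = -4$)
$C = 18$ ($C = 6 \left(7 - 4\right) = 6 \cdot 3 = 18$)
$a{\left(b \right)} = 18$
$S = -2$ ($S = 8 - \left(\frac{12}{-16} + \frac{43}{4}\right) = 8 - \left(12 \left(- \frac{1}{16}\right) + 43 \cdot \frac{1}{4}\right) = 8 - \left(- \frac{3}{4} + \frac{43}{4}\right) = 8 - 10 = -2$)
$S \left(72 + a{\left(-3 \right)}\right) = - 2 \left(72 + 18\right) = \left(-2\right) 90 = -180$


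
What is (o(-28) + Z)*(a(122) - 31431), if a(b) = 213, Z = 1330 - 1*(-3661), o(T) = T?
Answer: -154934934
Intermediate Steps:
Z = 4991 (Z = 1330 + 3661 = 4991)
(o(-28) + Z)*(a(122) - 31431) = (-28 + 4991)*(213 - 31431) = 4963*(-31218) = -154934934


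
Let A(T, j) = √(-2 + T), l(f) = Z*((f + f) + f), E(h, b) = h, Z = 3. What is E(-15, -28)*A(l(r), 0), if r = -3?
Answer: -15*I*√29 ≈ -80.777*I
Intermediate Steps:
l(f) = 9*f (l(f) = 3*((f + f) + f) = 3*(2*f + f) = 3*(3*f) = 9*f)
E(-15, -28)*A(l(r), 0) = -15*√(-2 + 9*(-3)) = -15*√(-2 - 27) = -15*I*√29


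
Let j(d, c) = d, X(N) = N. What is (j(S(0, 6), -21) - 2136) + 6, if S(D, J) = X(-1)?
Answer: -2131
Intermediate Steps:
S(D, J) = -1
(j(S(0, 6), -21) - 2136) + 6 = (-1 - 2136) + 6 = -2137 + 6 = -2131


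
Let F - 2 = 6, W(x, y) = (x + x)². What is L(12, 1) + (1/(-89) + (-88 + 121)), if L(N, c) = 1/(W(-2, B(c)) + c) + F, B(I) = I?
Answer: 62105/1513 ≈ 41.048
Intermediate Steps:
W(x, y) = 4*x² (W(x, y) = (2*x)² = 4*x²)
F = 8 (F = 2 + 6 = 8)
L(N, c) = 8 + 1/(16 + c) (L(N, c) = 1/(4*(-2)² + c) + 8 = 1/(4*4 + c) + 8 = 1/(16 + c) + 8 = 8 + 1/(16 + c))
L(12, 1) + (1/(-89) + (-88 + 121)) = (129 + 8*1)/(16 + 1) + (1/(-89) + (-88 + 121)) = (129 + 8)/17 + (-1/89 + 33) = (1/17)*137 + 2936/89 = 137/17 + 2936/89 = 62105/1513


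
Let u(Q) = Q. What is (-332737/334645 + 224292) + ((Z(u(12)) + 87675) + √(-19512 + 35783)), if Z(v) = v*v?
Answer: 104446052858/334645 + √16271 ≈ 3.1224e+5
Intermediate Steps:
Z(v) = v²
(-332737/334645 + 224292) + ((Z(u(12)) + 87675) + √(-19512 + 35783)) = (-332737/334645 + 224292) + ((12² + 87675) + √(-19512 + 35783)) = (-332737*1/334645 + 224292) + ((144 + 87675) + √16271) = (-332737/334645 + 224292) + (87819 + √16271) = 75057863603/334645 + (87819 + √16271) = 104446052858/334645 + √16271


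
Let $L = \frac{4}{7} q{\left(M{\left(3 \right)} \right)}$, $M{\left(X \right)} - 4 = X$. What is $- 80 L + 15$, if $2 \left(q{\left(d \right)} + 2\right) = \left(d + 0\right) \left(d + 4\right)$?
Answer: $- \frac{11575}{7} \approx -1653.6$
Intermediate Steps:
$M{\left(X \right)} = 4 + X$
$q{\left(d \right)} = -2 + \frac{d \left(4 + d\right)}{2}$ ($q{\left(d \right)} = -2 + \frac{\left(d + 0\right) \left(d + 4\right)}{2} = -2 + \frac{d \left(4 + d\right)}{2}$)
$L = \frac{146}{7}$ ($L = \frac{4}{7} \left(-2 + \frac{\left(4 + 3\right)^{2}}{2} + 2 \left(4 + 3\right)\right) = 4 \cdot \frac{1}{7} \left(-2 + \frac{7^{2}}{2} + 2 \cdot 7\right) = \frac{4 \left(-2 + \frac{1}{2} \cdot 49 + 14\right)}{7} = \frac{4 \left(-2 + \frac{49}{2} + 14\right)}{7} = \frac{4}{7} \cdot \frac{73}{2} = \frac{146}{7} \approx 20.857$)
$- 80 L + 15 = \left(-80\right) \frac{146}{7} + 15 = - \frac{11680}{7} + 15 = - \frac{11575}{7}$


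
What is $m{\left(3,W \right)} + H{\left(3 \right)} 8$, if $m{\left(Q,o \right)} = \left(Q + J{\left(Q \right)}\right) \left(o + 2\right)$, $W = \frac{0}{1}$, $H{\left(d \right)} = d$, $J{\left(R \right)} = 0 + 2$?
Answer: $34$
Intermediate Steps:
$J{\left(R \right)} = 2$
$W = 0$ ($W = 0 \cdot 1 = 0$)
$m{\left(Q,o \right)} = \left(2 + Q\right) \left(2 + o\right)$ ($m{\left(Q,o \right)} = \left(Q + 2\right) \left(o + 2\right) = \left(2 + Q\right) \left(2 + o\right)$)
$m{\left(3,W \right)} + H{\left(3 \right)} 8 = \left(4 + 2 \cdot 3 + 2 \cdot 0 + 3 \cdot 0\right) + 3 \cdot 8 = \left(4 + 6 + 0 + 0\right) + 24 = 10 + 24 = 34$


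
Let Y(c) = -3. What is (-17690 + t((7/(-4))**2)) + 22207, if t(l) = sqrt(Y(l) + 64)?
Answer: 4517 + sqrt(61) ≈ 4524.8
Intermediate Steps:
t(l) = sqrt(61) (t(l) = sqrt(-3 + 64) = sqrt(61))
(-17690 + t((7/(-4))**2)) + 22207 = (-17690 + sqrt(61)) + 22207 = 4517 + sqrt(61)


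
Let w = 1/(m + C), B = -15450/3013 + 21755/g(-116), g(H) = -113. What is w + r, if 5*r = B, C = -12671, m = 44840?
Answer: -432953641408/10952547261 ≈ -39.530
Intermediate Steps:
B = -67293665/340469 (B = -15450/3013 + 21755/(-113) = -15450*1/3013 + 21755*(-1/113) = -15450/3013 - 21755/113 = -67293665/340469 ≈ -197.65)
w = 1/32169 (w = 1/(44840 - 12671) = 1/32169 ≈ 3.1086e-5)
r = -13458733/340469 (r = (⅕)*(-67293665/340469) = -13458733/340469 ≈ -39.530)
w + r = 1/32169 - 13458733/340469 = -432953641408/10952547261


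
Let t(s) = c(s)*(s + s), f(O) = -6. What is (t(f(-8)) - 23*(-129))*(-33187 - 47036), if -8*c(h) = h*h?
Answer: -242353683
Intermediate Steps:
c(h) = -h²/8 (c(h) = -h*h/8 = -h²/8)
t(s) = -s³/4 (t(s) = (-s²/8)*(s + s) = (-s²/8)*(2*s) = -s³/4)
(t(f(-8)) - 23*(-129))*(-33187 - 47036) = (-¼*(-6)³ - 23*(-129))*(-33187 - 47036) = (-¼*(-216) + 2967)*(-80223) = (54 + 2967)*(-80223) = 3021*(-80223) = -242353683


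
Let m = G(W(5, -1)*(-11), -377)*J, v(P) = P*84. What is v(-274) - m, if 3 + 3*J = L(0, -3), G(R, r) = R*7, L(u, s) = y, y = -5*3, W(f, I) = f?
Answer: -25326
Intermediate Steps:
y = -15
L(u, s) = -15
v(P) = 84*P
G(R, r) = 7*R
J = -6 (J = -1 + (⅓)*(-15) = -1 - 5 = -6)
m = 2310 (m = (7*(5*(-11)))*(-6) = (7*(-55))*(-6) = -385*(-6) = 2310)
v(-274) - m = 84*(-274) - 1*2310 = -23016 - 2310 = -25326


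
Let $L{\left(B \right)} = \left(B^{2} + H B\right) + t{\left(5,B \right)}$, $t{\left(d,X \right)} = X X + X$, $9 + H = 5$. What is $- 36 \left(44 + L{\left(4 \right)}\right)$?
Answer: $-2304$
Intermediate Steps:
$H = -4$ ($H = -9 + 5 = -4$)
$t{\left(d,X \right)} = X + X^{2}$ ($t{\left(d,X \right)} = X^{2} + X = X + X^{2}$)
$L{\left(B \right)} = B^{2} - 4 B + B \left(1 + B\right)$ ($L{\left(B \right)} = \left(B^{2} - 4 B\right) + B \left(1 + B\right) = B^{2} - 4 B + B \left(1 + B\right)$)
$- 36 \left(44 + L{\left(4 \right)}\right) = - 36 \left(44 + 4 \left(-3 + 2 \cdot 4\right)\right) = - 36 \left(44 + 4 \left(-3 + 8\right)\right) = - 36 \left(44 + 4 \cdot 5\right) = - 36 \left(44 + 20\right) = \left(-36\right) 64 = -2304$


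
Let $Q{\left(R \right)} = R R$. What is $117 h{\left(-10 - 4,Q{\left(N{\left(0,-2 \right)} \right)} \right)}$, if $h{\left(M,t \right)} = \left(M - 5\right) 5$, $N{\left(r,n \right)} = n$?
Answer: $-11115$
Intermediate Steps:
$Q{\left(R \right)} = R^{2}$
$h{\left(M,t \right)} = -25 + 5 M$ ($h{\left(M,t \right)} = \left(-5 + M\right) 5 = -25 + 5 M$)
$117 h{\left(-10 - 4,Q{\left(N{\left(0,-2 \right)} \right)} \right)} = 117 \left(-25 + 5 \left(-10 - 4\right)\right) = 117 \left(-25 + 5 \left(-14\right)\right) = 117 \left(-25 - 70\right) = 117 \left(-95\right) = -11115$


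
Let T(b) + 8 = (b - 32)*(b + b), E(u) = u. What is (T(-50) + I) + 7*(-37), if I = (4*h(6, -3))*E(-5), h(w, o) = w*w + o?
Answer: 7273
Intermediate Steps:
h(w, o) = o + w**2 (h(w, o) = w**2 + o = o + w**2)
T(b) = -8 + 2*b*(-32 + b) (T(b) = -8 + (b - 32)*(b + b) = -8 + (-32 + b)*(2*b) = -8 + 2*b*(-32 + b))
I = -660 (I = (4*(-3 + 6**2))*(-5) = (4*(-3 + 36))*(-5) = (4*33)*(-5) = 132*(-5) = -660)
(T(-50) + I) + 7*(-37) = ((-8 - 64*(-50) + 2*(-50)**2) - 660) + 7*(-37) = ((-8 + 3200 + 2*2500) - 660) - 259 = ((-8 + 3200 + 5000) - 660) - 259 = (8192 - 660) - 259 = 7532 - 259 = 7273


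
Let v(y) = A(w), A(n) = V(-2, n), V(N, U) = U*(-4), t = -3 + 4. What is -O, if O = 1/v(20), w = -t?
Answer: -¼ ≈ -0.25000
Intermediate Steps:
t = 1
w = -1 (w = -1*1 = -1)
V(N, U) = -4*U
A(n) = -4*n
v(y) = 4 (v(y) = -4*(-1) = 4)
O = ¼ (O = 1/4 = ¼ ≈ 0.25000)
-O = -1*¼ = -¼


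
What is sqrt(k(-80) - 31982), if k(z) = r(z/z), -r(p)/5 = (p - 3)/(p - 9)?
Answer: 13*I*sqrt(757)/2 ≈ 178.84*I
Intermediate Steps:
r(p) = -5*(-3 + p)/(-9 + p) (r(p) = -5*(p - 3)/(p - 9) = -5*(-3 + p)/(-9 + p))
k(z) = -5/4 (k(z) = 5*(3 - z/z)/(-9 + z/z) = 5*(3 - 1*1)/(-9 + 1) = 5*(3 - 1)/(-8) = 5*(-1/8)*2 = -5/4)
sqrt(k(-80) - 31982) = sqrt(-5/4 - 31982) = sqrt(-127933/4) = 13*I*sqrt(757)/2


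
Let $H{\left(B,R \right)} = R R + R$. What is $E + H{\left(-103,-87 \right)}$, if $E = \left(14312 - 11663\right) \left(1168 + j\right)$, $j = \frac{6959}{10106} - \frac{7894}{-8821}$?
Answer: $\frac{276858484580211}{89145026} \approx 3.1057 \cdot 10^{6}$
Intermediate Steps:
$j = \frac{141162103}{89145026}$ ($j = 6959 \cdot \frac{1}{10106} - - \frac{7894}{8821} = \frac{6959}{10106} + \frac{7894}{8821} = \frac{141162103}{89145026} \approx 1.5835$)
$H{\left(B,R \right)} = R + R^{2}$ ($H{\left(B,R \right)} = R^{2} + R = R + R^{2}$)
$E = \frac{276191501495679}{89145026}$ ($E = \left(14312 - 11663\right) \left(1168 + \frac{141162103}{89145026}\right) = 2649 \cdot \frac{104262552471}{89145026} = \frac{276191501495679}{89145026} \approx 3.0982 \cdot 10^{6}$)
$E + H{\left(-103,-87 \right)} = \frac{276191501495679}{89145026} - 87 \left(1 - 87\right) = \frac{276191501495679}{89145026} - -7482 = \frac{276191501495679}{89145026} + 7482 = \frac{276858484580211}{89145026}$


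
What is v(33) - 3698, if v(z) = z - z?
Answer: -3698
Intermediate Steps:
v(z) = 0
v(33) - 3698 = 0 - 3698 = -3698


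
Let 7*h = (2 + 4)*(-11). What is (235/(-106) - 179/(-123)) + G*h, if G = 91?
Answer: -11196535/13038 ≈ -858.76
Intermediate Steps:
h = -66/7 (h = ((2 + 4)*(-11))/7 = (6*(-11))/7 = (⅐)*(-66) = -66/7 ≈ -9.4286)
(235/(-106) - 179/(-123)) + G*h = (235/(-106) - 179/(-123)) + 91*(-66/7) = (235*(-1/106) - 179*(-1/123)) - 858 = (-235/106 + 179/123) - 858 = -9931/13038 - 858 = -11196535/13038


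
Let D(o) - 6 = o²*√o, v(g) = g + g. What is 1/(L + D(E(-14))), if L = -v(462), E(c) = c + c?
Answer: -459/9026546 - 392*I*√7/4513273 ≈ -5.085e-5 - 0.0002298*I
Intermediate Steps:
E(c) = 2*c
v(g) = 2*g
D(o) = 6 + o^(5/2) (D(o) = 6 + o²*√o = 6 + o^(5/2))
L = -924 (L = -2*462 = -1*924 = -924)
1/(L + D(E(-14))) = 1/(-924 + (6 + (2*(-14))^(5/2))) = 1/(-924 + (6 + (-28)^(5/2))) = 1/(-924 + (6 + 1568*I*√7)) = 1/(-918 + 1568*I*√7)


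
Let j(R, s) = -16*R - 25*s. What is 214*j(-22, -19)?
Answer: 176978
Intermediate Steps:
j(R, s) = -25*s - 16*R
214*j(-22, -19) = 214*(-25*(-19) - 16*(-22)) = 214*(475 + 352) = 214*827 = 176978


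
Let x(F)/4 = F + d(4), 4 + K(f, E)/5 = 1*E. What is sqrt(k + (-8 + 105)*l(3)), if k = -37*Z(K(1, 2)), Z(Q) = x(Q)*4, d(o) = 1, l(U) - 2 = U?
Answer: sqrt(5813) ≈ 76.243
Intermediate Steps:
K(f, E) = -20 + 5*E (K(f, E) = -20 + 5*(1*E) = -20 + 5*E)
l(U) = 2 + U
x(F) = 4 + 4*F (x(F) = 4*(F + 1) = 4*(1 + F) = 4 + 4*F)
Z(Q) = 16 + 16*Q (Z(Q) = (4 + 4*Q)*4 = 16 + 16*Q)
k = 5328 (k = -37*(16 + 16*(-20 + 5*2)) = -37*(16 + 16*(-20 + 10)) = -37*(16 + 16*(-10)) = -37*(16 - 160) = -37*(-144) = 5328)
sqrt(k + (-8 + 105)*l(3)) = sqrt(5328 + (-8 + 105)*(2 + 3)) = sqrt(5328 + 97*5) = sqrt(5328 + 485) = sqrt(5813)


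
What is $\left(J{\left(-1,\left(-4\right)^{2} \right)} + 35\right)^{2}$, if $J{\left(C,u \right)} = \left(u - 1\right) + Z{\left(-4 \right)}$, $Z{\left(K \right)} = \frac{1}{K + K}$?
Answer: $\frac{159201}{64} \approx 2487.5$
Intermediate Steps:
$Z{\left(K \right)} = \frac{1}{2 K}$
$J{\left(C,u \right)} = - \frac{9}{8} + u$ ($J{\left(C,u \right)} = \left(u - 1\right) + \frac{1}{2 \left(-4\right)} = \left(-1 + u\right) + \frac{1}{2} \left(- \frac{1}{4}\right) = \left(-1 + u\right) - \frac{1}{8} = - \frac{9}{8} + u$)
$\left(J{\left(-1,\left(-4\right)^{2} \right)} + 35\right)^{2} = \left(\left(- \frac{9}{8} + \left(-4\right)^{2}\right) + 35\right)^{2} = \left(\left(- \frac{9}{8} + 16\right) + 35\right)^{2} = \left(\frac{119}{8} + 35\right)^{2} = \left(\frac{399}{8}\right)^{2} = \frac{159201}{64}$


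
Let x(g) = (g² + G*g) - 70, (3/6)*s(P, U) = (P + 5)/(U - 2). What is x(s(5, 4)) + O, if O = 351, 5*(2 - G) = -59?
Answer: 519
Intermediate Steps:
G = 69/5 (G = 2 - ⅕*(-59) = 2 + 59/5 = 69/5 ≈ 13.800)
s(P, U) = 2*(5 + P)/(-2 + U) (s(P, U) = 2*((P + 5)/(U - 2)) = 2*((5 + P)/(-2 + U)) = 2*(5 + P)/(-2 + U))
x(g) = -70 + g² + 69*g/5 (x(g) = (g² + 69*g/5) - 70 = -70 + g² + 69*g/5)
x(s(5, 4)) + O = (-70 + (2*(5 + 5)/(-2 + 4))² + 69*(2*(5 + 5)/(-2 + 4))/5) + 351 = (-70 + (2*10/2)² + 69*(2*10/2)/5) + 351 = (-70 + (2*(½)*10)² + 69*(2*(½)*10)/5) + 351 = (-70 + 10² + (69/5)*10) + 351 = (-70 + 100 + 138) + 351 = 168 + 351 = 519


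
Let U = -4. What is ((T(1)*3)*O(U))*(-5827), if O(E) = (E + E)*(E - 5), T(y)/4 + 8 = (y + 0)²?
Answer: 35241696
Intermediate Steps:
T(y) = -32 + 4*y² (T(y) = -32 + 4*(y + 0)² = -32 + 4*y²)
O(E) = 2*E*(-5 + E) (O(E) = (2*E)*(-5 + E) = 2*E*(-5 + E))
((T(1)*3)*O(U))*(-5827) = (((-32 + 4*1²)*3)*(2*(-4)*(-5 - 4)))*(-5827) = (((-32 + 4*1)*3)*(2*(-4)*(-9)))*(-5827) = (((-32 + 4)*3)*72)*(-5827) = (-28*3*72)*(-5827) = -84*72*(-5827) = -6048*(-5827) = 35241696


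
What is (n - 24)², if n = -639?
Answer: 439569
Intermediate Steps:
(n - 24)² = (-639 - 24)² = (-663)² = 439569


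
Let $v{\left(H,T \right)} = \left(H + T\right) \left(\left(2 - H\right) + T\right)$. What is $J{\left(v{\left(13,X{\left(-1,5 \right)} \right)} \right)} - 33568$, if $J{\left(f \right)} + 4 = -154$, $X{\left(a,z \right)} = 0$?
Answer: $-33726$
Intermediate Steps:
$v{\left(H,T \right)} = \left(H + T\right) \left(2 + T - H\right)$
$J{\left(f \right)} = -158$ ($J{\left(f \right)} = -4 - 154 = -158$)
$J{\left(v{\left(13,X{\left(-1,5 \right)} \right)} \right)} - 33568 = -158 - 33568 = -33726$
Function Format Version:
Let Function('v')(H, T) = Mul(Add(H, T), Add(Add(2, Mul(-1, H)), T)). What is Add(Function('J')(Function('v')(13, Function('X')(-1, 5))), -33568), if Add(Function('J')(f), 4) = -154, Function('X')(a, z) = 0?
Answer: -33726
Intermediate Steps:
Function('v')(H, T) = Mul(Add(H, T), Add(2, T, Mul(-1, H)))
Function('J')(f) = -158 (Function('J')(f) = Add(-4, -154) = -158)
Add(Function('J')(Function('v')(13, Function('X')(-1, 5))), -33568) = Add(-158, -33568) = -33726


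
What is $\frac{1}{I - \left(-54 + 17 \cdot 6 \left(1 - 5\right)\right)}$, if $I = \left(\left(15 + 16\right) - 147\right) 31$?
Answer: $- \frac{1}{3134} \approx -0.00031908$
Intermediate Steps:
$I = -3596$ ($I = \left(31 - 147\right) 31 = \left(-116\right) 31 = -3596$)
$\frac{1}{I - \left(-54 + 17 \cdot 6 \left(1 - 5\right)\right)} = \frac{1}{-3596 - \left(-54 + 17 \cdot 6 \left(1 - 5\right)\right)} = \frac{1}{-3596 - \left(-54 + 17 \cdot 6 \left(-4\right)\right)} = \frac{1}{-3596 + \left(54 - -408\right)} = \frac{1}{-3596 + \left(54 + 408\right)} = \frac{1}{-3596 + 462} = \frac{1}{-3134} = - \frac{1}{3134}$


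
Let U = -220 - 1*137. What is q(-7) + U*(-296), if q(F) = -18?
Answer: 105654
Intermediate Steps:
U = -357 (U = -220 - 137 = -357)
q(-7) + U*(-296) = -18 - 357*(-296) = -18 + 105672 = 105654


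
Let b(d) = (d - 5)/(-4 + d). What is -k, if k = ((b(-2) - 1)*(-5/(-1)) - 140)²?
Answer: -697225/36 ≈ -19367.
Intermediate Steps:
b(d) = (-5 + d)/(-4 + d)
k = 697225/36 (k = (((-5 - 2)/(-4 - 2) - 1)*(-5/(-1)) - 140)² = ((-7/(-6) - 1)*(-5*(-1)) - 140)² = ((-⅙*(-7) - 1)*5 - 140)² = ((7/6 - 1)*5 - 140)² = ((⅙)*5 - 140)² = (⅚ - 140)² = (-835/6)² = 697225/36 ≈ 19367.)
-k = -1*697225/36 = -697225/36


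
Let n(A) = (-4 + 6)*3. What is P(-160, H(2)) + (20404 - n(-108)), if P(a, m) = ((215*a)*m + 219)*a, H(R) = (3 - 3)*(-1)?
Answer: -14642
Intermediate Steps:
n(A) = 6 (n(A) = 2*3 = 6)
H(R) = 0 (H(R) = 0*(-1) = 0)
P(a, m) = a*(219 + 215*a*m) (P(a, m) = (215*a*m + 219)*a = (219 + 215*a*m)*a = a*(219 + 215*a*m))
P(-160, H(2)) + (20404 - n(-108)) = -160*(219 + 215*(-160)*0) + (20404 - 1*6) = -160*(219 + 0) + (20404 - 6) = -160*219 + 20398 = -35040 + 20398 = -14642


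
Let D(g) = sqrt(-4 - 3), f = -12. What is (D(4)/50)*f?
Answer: -6*I*sqrt(7)/25 ≈ -0.63498*I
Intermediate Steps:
D(g) = I*sqrt(7) (D(g) = sqrt(-7) = I*sqrt(7))
(D(4)/50)*f = ((I*sqrt(7))/50)*(-12) = ((I*sqrt(7))*(1/50))*(-12) = (I*sqrt(7)/50)*(-12) = -6*I*sqrt(7)/25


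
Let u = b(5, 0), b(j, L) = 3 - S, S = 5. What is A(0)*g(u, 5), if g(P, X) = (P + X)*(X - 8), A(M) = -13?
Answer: 117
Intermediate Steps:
b(j, L) = -2 (b(j, L) = 3 - 1*5 = 3 - 5 = -2)
u = -2
g(P, X) = (-8 + X)*(P + X) (g(P, X) = (P + X)*(-8 + X) = (-8 + X)*(P + X))
A(0)*g(u, 5) = -13*(5**2 - 8*(-2) - 8*5 - 2*5) = -13*(25 + 16 - 40 - 10) = -13*(-9) = 117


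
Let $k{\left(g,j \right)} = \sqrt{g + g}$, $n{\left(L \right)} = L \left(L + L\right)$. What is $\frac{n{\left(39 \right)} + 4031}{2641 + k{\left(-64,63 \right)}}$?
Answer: $\frac{18679793}{6975009} - \frac{56584 i \sqrt{2}}{6975009} \approx 2.6781 - 0.011473 i$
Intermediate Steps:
$n{\left(L \right)} = 2 L^{2}$ ($n{\left(L \right)} = L 2 L = 2 L^{2}$)
$k{\left(g,j \right)} = \sqrt{2} \sqrt{g}$ ($k{\left(g,j \right)} = \sqrt{2 g} = \sqrt{2} \sqrt{g}$)
$\frac{n{\left(39 \right)} + 4031}{2641 + k{\left(-64,63 \right)}} = \frac{2 \cdot 39^{2} + 4031}{2641 + \sqrt{2} \sqrt{-64}} = \frac{2 \cdot 1521 + 4031}{2641 + \sqrt{2} \cdot 8 i} = \frac{3042 + 4031}{2641 + 8 i \sqrt{2}} = \frac{7073}{2641 + 8 i \sqrt{2}}$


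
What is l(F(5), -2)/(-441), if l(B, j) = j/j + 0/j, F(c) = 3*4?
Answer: -1/441 ≈ -0.0022676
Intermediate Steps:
F(c) = 12
l(B, j) = 1 (l(B, j) = 1 + 0 = 1)
l(F(5), -2)/(-441) = 1/(-441) = 1*(-1/441) = -1/441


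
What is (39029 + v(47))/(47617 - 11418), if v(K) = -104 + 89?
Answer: 39014/36199 ≈ 1.0778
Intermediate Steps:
v(K) = -15
(39029 + v(47))/(47617 - 11418) = (39029 - 15)/(47617 - 11418) = 39014/36199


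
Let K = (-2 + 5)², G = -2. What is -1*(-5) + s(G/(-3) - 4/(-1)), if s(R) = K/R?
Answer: 97/14 ≈ 6.9286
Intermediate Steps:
K = 9 (K = 3² = 9)
s(R) = 9/R
-1*(-5) + s(G/(-3) - 4/(-1)) = -1*(-5) + 9/(-2/(-3) - 4/(-1)) = 5 + 9/(-2*(-⅓) - 4*(-1)) = 5 + 9/(⅔ + 4) = 5 + 9/(14/3) = 5 + 9*(3/14) = 5 + 27/14 = 97/14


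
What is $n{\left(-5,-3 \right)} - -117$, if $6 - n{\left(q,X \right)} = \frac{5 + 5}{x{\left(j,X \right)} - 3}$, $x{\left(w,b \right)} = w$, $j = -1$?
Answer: $\frac{251}{2} \approx 125.5$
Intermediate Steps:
$n{\left(q,X \right)} = \frac{17}{2}$ ($n{\left(q,X \right)} = 6 - \frac{5 + 5}{-1 - 3} = 6 - \frac{10}{-4} = 6 - 10 \left(- \frac{1}{4}\right) = 6 - - \frac{5}{2} = 6 + \frac{5}{2} = \frac{17}{2}$)
$n{\left(-5,-3 \right)} - -117 = \frac{17}{2} - -117 = \frac{17}{2} + 117 = \frac{251}{2}$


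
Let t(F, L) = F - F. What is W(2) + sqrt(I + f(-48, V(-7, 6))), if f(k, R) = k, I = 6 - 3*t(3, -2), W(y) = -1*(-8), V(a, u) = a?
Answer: 8 + I*sqrt(42) ≈ 8.0 + 6.4807*I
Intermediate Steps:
t(F, L) = 0
W(y) = 8
I = 6 (I = 6 - 3*0 = 6 + 0 = 6)
W(2) + sqrt(I + f(-48, V(-7, 6))) = 8 + sqrt(6 - 48) = 8 + sqrt(-42) = 8 + I*sqrt(42)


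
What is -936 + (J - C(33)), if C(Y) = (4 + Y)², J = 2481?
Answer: 176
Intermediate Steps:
-936 + (J - C(33)) = -936 + (2481 - (4 + 33)²) = -936 + (2481 - 1*37²) = -936 + (2481 - 1*1369) = -936 + (2481 - 1369) = -936 + 1112 = 176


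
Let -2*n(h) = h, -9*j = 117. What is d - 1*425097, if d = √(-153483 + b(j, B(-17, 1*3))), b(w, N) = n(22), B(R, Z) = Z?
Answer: -425097 + I*√153494 ≈ -4.251e+5 + 391.78*I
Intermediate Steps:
j = -13 (j = -⅑*117 = -13)
n(h) = -h/2
b(w, N) = -11 (b(w, N) = -½*22 = -11)
d = I*√153494 (d = √(-153483 - 11) = √(-153494) = I*√153494 ≈ 391.78*I)
d - 1*425097 = I*√153494 - 1*425097 = I*√153494 - 425097 = -425097 + I*√153494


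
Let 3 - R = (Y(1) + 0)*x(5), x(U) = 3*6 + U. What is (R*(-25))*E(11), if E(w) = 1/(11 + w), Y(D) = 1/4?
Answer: 25/8 ≈ 3.1250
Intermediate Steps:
Y(D) = ¼
x(U) = 18 + U
R = -11/4 (R = 3 - (¼ + 0)*(18 + 5) = 3 - 23/4 = -11/4 ≈ -2.7500)
(R*(-25))*E(11) = (-11/4*(-25))/(11 + 11) = (275/4)/22 = (275/4)*(1/22) = 25/8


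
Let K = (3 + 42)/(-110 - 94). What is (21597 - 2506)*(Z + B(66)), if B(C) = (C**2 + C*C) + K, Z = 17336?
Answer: 1989112627/4 ≈ 4.9728e+8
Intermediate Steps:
K = -15/68 (K = 45/(-204) = 45*(-1/204) = -15/68 ≈ -0.22059)
B(C) = -15/68 + 2*C**2 (B(C) = (C**2 + C*C) - 15/68 = (C**2 + C**2) - 15/68 = 2*C**2 - 15/68 = -15/68 + 2*C**2)
(21597 - 2506)*(Z + B(66)) = (21597 - 2506)*(17336 + (-15/68 + 2*66**2)) = 19091*(17336 + (-15/68 + 2*4356)) = 19091*(17336 + (-15/68 + 8712)) = 19091*(17336 + 592401/68) = 19091*(1771249/68) = 1989112627/4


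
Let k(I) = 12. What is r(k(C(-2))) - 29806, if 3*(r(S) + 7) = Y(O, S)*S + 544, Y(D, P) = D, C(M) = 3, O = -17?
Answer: -89099/3 ≈ -29700.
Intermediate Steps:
r(S) = 523/3 - 17*S/3 (r(S) = -7 + (-17*S + 544)/3 = -7 + (544 - 17*S)/3 = -7 + (544/3 - 17*S/3) = 523/3 - 17*S/3)
r(k(C(-2))) - 29806 = (523/3 - 17/3*12) - 29806 = (523/3 - 68) - 29806 = 319/3 - 29806 = -89099/3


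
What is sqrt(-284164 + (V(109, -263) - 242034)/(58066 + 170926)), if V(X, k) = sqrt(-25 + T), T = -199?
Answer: sqrt(-58206478863829 + 3578*I*sqrt(14))/14312 ≈ 6.1304e-8 + 533.07*I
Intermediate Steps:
V(X, k) = 4*I*sqrt(14) (V(X, k) = sqrt(-25 - 199) = sqrt(-224) = 4*I*sqrt(14))
sqrt(-284164 + (V(109, -263) - 242034)/(58066 + 170926)) = sqrt(-284164 + (4*I*sqrt(14) - 242034)/(58066 + 170926)) = sqrt(-284164 + (-242034 + 4*I*sqrt(14))/228992) = sqrt(-284164 + (-242034 + 4*I*sqrt(14))*(1/228992)) = sqrt(-284164 + (-121017/114496 + I*sqrt(14)/57248)) = sqrt(-32535762361/114496 + I*sqrt(14)/57248)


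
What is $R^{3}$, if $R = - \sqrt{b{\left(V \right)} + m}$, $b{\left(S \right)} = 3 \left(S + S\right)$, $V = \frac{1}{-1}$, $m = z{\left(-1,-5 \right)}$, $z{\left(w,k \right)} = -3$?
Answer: $27 i \approx 27.0 i$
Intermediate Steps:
$m = -3$
$V = -1$
$b{\left(S \right)} = 6 S$ ($b{\left(S \right)} = 3 \cdot 2 S = 6 S$)
$R = - 3 i$ ($R = - \sqrt{6 \left(-1\right) - 3} = - \sqrt{-6 - 3} = - \sqrt{-9} = - 3 i \approx - 3.0 i$)
$R^{3} = \left(- 3 i\right)^{3} = 27 i$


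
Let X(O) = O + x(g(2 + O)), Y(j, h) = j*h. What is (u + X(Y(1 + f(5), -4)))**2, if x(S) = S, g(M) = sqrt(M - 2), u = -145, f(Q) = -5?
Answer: 15625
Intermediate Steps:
Y(j, h) = h*j
g(M) = sqrt(-2 + M)
X(O) = O + sqrt(O) (X(O) = O + sqrt(-2 + (2 + O)) = O + sqrt(O))
(u + X(Y(1 + f(5), -4)))**2 = (-145 + (-4*(1 - 5) + sqrt(-4*(1 - 5))))**2 = (-145 + (-4*(-4) + sqrt(-4*(-4))))**2 = (-145 + (16 + sqrt(16)))**2 = (-145 + (16 + 4))**2 = (-145 + 20)**2 = (-125)**2 = 15625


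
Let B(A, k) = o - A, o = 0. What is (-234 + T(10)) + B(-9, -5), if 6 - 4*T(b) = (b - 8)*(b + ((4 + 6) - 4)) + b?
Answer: -234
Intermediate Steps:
B(A, k) = -A (B(A, k) = 0 - A = -A)
T(b) = 3/2 - b/4 - (-8 + b)*(6 + b)/4 (T(b) = 3/2 - ((b - 8)*(b + ((4 + 6) - 4)) + b)/4 = 3/2 - ((-8 + b)*(b + (10 - 4)) + b)/4 = 3/2 - ((-8 + b)*(b + 6) + b)/4 = 3/2 - ((-8 + b)*(6 + b) + b)/4 = 3/2 - (b + (-8 + b)*(6 + b))/4 = 3/2 + (-b/4 - (-8 + b)*(6 + b)/4) = 3/2 - b/4 - (-8 + b)*(6 + b)/4)
(-234 + T(10)) + B(-9, -5) = (-234 + (27/2 - ¼*10² + (¼)*10)) - 1*(-9) = (-234 + (27/2 - ¼*100 + 5/2)) + 9 = (-234 + (27/2 - 25 + 5/2)) + 9 = (-234 - 9) + 9 = -243 + 9 = -234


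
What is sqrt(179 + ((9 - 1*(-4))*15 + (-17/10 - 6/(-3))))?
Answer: sqrt(37430)/10 ≈ 19.347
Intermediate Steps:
sqrt(179 + ((9 - 1*(-4))*15 + (-17/10 - 6/(-3)))) = sqrt(179 + ((9 + 4)*15 + (-17*1/10 - 6*(-1/3)))) = sqrt(179 + (13*15 + (-17/10 + 2))) = sqrt(179 + (195 + 3/10)) = sqrt(179 + 1953/10) = sqrt(3743/10) = sqrt(37430)/10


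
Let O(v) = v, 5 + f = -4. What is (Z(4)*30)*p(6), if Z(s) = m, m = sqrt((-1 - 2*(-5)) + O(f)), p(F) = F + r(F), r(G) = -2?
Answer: 0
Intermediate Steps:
f = -9 (f = -5 - 4 = -9)
p(F) = -2 + F (p(F) = F - 2 = -2 + F)
m = 0 (m = sqrt((-1 - 2*(-5)) - 9) = sqrt((-1 + 10) - 9) = sqrt(9 - 9) = sqrt(0) = 0)
Z(s) = 0
(Z(4)*30)*p(6) = (0*30)*(-2 + 6) = 0*4 = 0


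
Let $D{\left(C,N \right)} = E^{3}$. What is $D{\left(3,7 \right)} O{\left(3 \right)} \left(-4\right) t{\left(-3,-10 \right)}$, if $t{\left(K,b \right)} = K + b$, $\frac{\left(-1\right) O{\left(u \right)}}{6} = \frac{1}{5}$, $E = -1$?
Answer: $\frac{312}{5} \approx 62.4$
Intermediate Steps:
$O{\left(u \right)} = - \frac{6}{5}$
$D{\left(C,N \right)} = -1$ ($D{\left(C,N \right)} = \left(-1\right)^{3} = -1$)
$D{\left(3,7 \right)} O{\left(3 \right)} \left(-4\right) t{\left(-3,-10 \right)} = - \frac{\left(-6\right) \left(-4\right)}{5} \left(-3 - 10\right) = \left(-1\right) \frac{24}{5} \left(-13\right) = \left(- \frac{24}{5}\right) \left(-13\right) = \frac{312}{5}$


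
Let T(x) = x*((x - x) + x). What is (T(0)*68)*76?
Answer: 0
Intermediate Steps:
T(x) = x² (T(x) = x*(0 + x) = x*x = x²)
(T(0)*68)*76 = (0²*68)*76 = (0*68)*76 = 0*76 = 0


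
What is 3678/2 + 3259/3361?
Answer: 6184138/3361 ≈ 1840.0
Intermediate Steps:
3678/2 + 3259/3361 = 3678*(½) + 3259*(1/3361) = 1839 + 3259/3361 = 6184138/3361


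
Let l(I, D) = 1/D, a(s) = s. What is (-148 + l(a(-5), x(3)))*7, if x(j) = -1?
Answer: -1043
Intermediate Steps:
(-148 + l(a(-5), x(3)))*7 = (-148 + 1/(-1))*7 = (-148 - 1)*7 = -149*7 = -1043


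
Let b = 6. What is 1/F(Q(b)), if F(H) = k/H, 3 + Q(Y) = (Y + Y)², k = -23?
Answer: -141/23 ≈ -6.1304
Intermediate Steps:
Q(Y) = -3 + 4*Y² (Q(Y) = -3 + (Y + Y)² = -3 + (2*Y)² = -3 + 4*Y²)
F(H) = -23/H
1/F(Q(b)) = 1/(-23/(-3 + 4*6²)) = 1/(-23/(-3 + 4*36)) = 1/(-23/(-3 + 144)) = 1/(-23/141) = -141/23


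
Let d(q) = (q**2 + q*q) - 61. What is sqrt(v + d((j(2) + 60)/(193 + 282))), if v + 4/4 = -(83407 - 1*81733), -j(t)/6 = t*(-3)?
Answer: 2*I*sqrt(97916642)/475 ≈ 41.664*I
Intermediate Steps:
j(t) = 18*t (j(t) = -6*t*(-3) = -(-18)*t = 18*t)
d(q) = -61 + 2*q**2 (d(q) = (q**2 + q**2) - 61 = 2*q**2 - 61 = -61 + 2*q**2)
v = -1675 (v = -1 - (83407 - 1*81733) = -1 - (83407 - 81733) = -1 - 1*1674 = -1 - 1674 = -1675)
sqrt(v + d((j(2) + 60)/(193 + 282))) = sqrt(-1675 + (-61 + 2*((18*2 + 60)/(193 + 282))**2)) = sqrt(-1675 + (-61 + 2*((36 + 60)/475)**2)) = sqrt(-1675 + (-61 + 2*(96*(1/475))**2)) = sqrt(-1675 + (-61 + 2*(96/475)**2)) = sqrt(-1675 + (-61 + 2*(9216/225625))) = sqrt(-1675 + (-61 + 18432/225625)) = sqrt(-1675 - 13744693/225625) = sqrt(-391666568/225625) = 2*I*sqrt(97916642)/475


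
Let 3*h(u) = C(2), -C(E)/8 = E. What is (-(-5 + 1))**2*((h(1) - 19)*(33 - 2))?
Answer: -36208/3 ≈ -12069.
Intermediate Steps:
C(E) = -8*E
h(u) = -16/3 (h(u) = (-8*2)/3 = (1/3)*(-16) = -16/3)
(-(-5 + 1))**2*((h(1) - 19)*(33 - 2)) = (-(-5 + 1))**2*((-16/3 - 19)*(33 - 2)) = (-1*(-4))**2*(-73/3*31) = 4**2*(-2263/3) = 16*(-2263/3) = -36208/3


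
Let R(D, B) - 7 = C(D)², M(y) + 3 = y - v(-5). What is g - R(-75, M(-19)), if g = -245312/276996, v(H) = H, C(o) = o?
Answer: -390071696/69249 ≈ -5632.9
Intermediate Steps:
g = -61328/69249 (g = -245312*1/276996 = -61328/69249 ≈ -0.88562)
M(y) = 2 + y (M(y) = -3 + (y - 1*(-5)) = -3 + (y + 5) = -3 + (5 + y) = 2 + y)
R(D, B) = 7 + D²
g - R(-75, M(-19)) = -61328/69249 - (7 + (-75)²) = -61328/69249 - (7 + 5625) = -61328/69249 - 1*5632 = -61328/69249 - 5632 = -390071696/69249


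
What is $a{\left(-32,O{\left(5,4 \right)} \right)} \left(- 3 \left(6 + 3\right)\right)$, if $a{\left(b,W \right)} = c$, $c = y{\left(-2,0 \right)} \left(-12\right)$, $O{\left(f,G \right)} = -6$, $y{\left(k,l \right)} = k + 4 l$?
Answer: $-648$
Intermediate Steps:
$c = 24$ ($c = \left(-2 + 4 \cdot 0\right) \left(-12\right) = \left(-2 + 0\right) \left(-12\right) = \left(-2\right) \left(-12\right) = 24$)
$a{\left(b,W \right)} = 24$
$a{\left(-32,O{\left(5,4 \right)} \right)} \left(- 3 \left(6 + 3\right)\right) = 24 \left(- 3 \left(6 + 3\right)\right) = 24 \left(\left(-3\right) 9\right) = 24 \left(-27\right) = -648$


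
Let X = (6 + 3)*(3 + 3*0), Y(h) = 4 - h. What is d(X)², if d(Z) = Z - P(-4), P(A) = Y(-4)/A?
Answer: 841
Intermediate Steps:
P(A) = 8/A (P(A) = (4 - 1*(-4))/A = (4 + 4)/A = 8/A)
X = 27 (X = 9*(3 + 0) = 9*3 = 27)
d(Z) = 2 + Z (d(Z) = Z - 8/(-4) = Z - 8*(-1)/4 = Z - 1*(-2) = Z + 2 = 2 + Z)
d(X)² = (2 + 27)² = 29² = 841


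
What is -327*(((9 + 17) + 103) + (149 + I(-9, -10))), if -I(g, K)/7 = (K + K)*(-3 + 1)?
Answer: 654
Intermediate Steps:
I(g, K) = 28*K (I(g, K) = -7*(K + K)*(-3 + 1) = -7*2*K*(-2) = -(-28)*K = 28*K)
-327*(((9 + 17) + 103) + (149 + I(-9, -10))) = -327*(((9 + 17) + 103) + (149 + 28*(-10))) = -327*((26 + 103) + (149 - 280)) = -327*(129 - 131) = -327*(-2) = 654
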